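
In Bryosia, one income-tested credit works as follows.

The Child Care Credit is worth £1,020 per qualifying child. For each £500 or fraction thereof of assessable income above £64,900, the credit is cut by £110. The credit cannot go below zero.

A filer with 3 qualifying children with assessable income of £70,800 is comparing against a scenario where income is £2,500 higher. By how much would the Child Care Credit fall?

£550

At £70,800 — base = 3 × £1,020 = £3,060. income exceeds £64,900 by £5,900, which is 12 full-or-partial £500 increments; reduction = 12 × £110 = £1,320, leaving £1,740.
At £73,300 — base = 3 × £1,020 = £3,060. income exceeds £64,900 by £8,400, which is 17 full-or-partial £500 increments; reduction = 17 × £110 = £1,870, leaving £1,190.
Lost: £1,740 − £1,190 = £550.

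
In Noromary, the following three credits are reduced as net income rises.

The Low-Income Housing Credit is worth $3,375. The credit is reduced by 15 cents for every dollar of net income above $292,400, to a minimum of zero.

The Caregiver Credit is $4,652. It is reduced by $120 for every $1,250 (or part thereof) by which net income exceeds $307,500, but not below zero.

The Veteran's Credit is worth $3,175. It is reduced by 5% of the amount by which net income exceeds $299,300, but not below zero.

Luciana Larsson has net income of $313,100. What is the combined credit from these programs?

$6,807

Low-Income Housing Credit: 15% of the $20,700 excess over $292,400 is $3,105; credit = $3,375 − $3,105 = $270.
Caregiver Credit: income exceeds $307,500 by $5,600, which is 5 full-or-partial $1,250 increments; reduction = 5 × $120 = $600, leaving $4,052.
Veteran's Credit: 5% of the $13,800 excess over $299,300 is $690; credit = $3,175 − $690 = $2,485.
Total: $270 + $4,052 + $2,485 = $6,807.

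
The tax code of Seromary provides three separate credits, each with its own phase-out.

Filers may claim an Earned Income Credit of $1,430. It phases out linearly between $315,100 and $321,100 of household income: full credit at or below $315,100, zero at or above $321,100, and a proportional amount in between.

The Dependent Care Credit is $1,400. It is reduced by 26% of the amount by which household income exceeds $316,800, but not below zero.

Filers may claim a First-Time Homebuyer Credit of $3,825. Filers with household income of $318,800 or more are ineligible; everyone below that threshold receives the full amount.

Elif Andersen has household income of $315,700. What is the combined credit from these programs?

$6,512

Earned Income Credit: $315,700 is $600 into a $6,000 phase-out range, leaving 5,400/6,000 of the credit: $1,430 × 5,400/6,000 = $1,287.
Dependent Care Credit: $315,700 is at or below the $316,800 threshold, so the full $1,400 applies.
First-Time Homebuyer Credit: $315,700 is below the $318,800 cutoff, so the full $3,825 applies.
Total: $1,287 + $1,400 + $3,825 = $6,512.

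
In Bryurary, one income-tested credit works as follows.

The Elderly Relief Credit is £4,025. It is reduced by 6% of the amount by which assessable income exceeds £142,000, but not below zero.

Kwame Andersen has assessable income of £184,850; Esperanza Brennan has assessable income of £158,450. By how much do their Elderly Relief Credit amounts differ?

£1,584

Kwame (£184,850): Elderly Relief Credit: 6% of the £42,850 excess over £142,000 is £2,571; credit = £4,025 − £2,571 = £1,454.
Esperanza (£158,450): Elderly Relief Credit: 6% of the £16,450 excess over £142,000 is £987; credit = £4,025 − £987 = £3,038.
Difference: |£1,454 − £3,038| = £1,584.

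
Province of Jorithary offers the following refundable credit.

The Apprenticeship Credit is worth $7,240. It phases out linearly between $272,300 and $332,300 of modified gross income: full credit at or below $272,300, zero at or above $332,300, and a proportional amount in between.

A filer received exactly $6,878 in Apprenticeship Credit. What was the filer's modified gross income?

$275,300

$6,878 is 6,878/7,240 of the full $7,240, so 362/7,240 of the $60,000 range has been used: income = $272,300 + $60,000 × 362/7,240 = $275,300.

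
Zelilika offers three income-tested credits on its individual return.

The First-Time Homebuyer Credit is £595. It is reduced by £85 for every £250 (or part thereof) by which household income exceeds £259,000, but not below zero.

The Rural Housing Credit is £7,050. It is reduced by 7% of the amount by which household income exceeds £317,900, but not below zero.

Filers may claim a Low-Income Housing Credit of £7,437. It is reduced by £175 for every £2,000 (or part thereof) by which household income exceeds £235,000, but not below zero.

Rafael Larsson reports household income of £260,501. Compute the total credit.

First-Time Homebuyer Credit: income exceeds £259,000 by £1,501 → 7 increments × £85 = £595 ≥ base, so the credit is £0.
Rural Housing Credit: £260,501 is at or below the £317,900 threshold, so the full £7,050 applies.
Low-Income Housing Credit: income exceeds £235,000 by £25,501, which is 13 full-or-partial £2,000 increments; reduction = 13 × £175 = £2,275, leaving £5,162.
Total: £0 + £7,050 + £5,162 = £12,212.

£12,212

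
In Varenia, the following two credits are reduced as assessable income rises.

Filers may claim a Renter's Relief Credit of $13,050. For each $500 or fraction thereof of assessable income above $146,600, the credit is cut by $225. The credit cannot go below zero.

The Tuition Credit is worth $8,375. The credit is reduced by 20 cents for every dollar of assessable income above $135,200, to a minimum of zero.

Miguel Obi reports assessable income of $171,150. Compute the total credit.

$2,985

Renter's Relief Credit: income exceeds $146,600 by $24,550, which is 50 full-or-partial $500 increments; reduction = 50 × $225 = $11,250, leaving $1,800.
Tuition Credit: 20% of the $35,950 excess over $135,200 is $7,190; credit = $8,375 − $7,190 = $1,185.
Total: $1,800 + $1,185 = $2,985.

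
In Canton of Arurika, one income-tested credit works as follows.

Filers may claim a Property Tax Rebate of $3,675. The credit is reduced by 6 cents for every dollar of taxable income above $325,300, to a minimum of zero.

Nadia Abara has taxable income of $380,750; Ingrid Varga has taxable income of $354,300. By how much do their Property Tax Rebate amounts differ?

Nadia ($380,750): Property Tax Rebate: 6% of the $55,450 excess over $325,300 is $3,327; credit = $3,675 − $3,327 = $348.
Ingrid ($354,300): Property Tax Rebate: 6% of the $29,000 excess over $325,300 is $1,740; credit = $3,675 − $1,740 = $1,935.
Difference: |$348 − $1,935| = $1,587.

$1,587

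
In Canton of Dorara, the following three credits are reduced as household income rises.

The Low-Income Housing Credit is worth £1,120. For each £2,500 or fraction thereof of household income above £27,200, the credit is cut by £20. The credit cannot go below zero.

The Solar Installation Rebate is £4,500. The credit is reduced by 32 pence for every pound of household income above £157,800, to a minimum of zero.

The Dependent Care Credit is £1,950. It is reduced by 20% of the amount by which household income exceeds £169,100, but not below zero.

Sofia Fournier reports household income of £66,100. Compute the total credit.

Low-Income Housing Credit: income exceeds £27,200 by £38,900, which is 16 full-or-partial £2,500 increments; reduction = 16 × £20 = £320, leaving £800.
Solar Installation Rebate: £66,100 is at or below the £157,800 threshold, so the full £4,500 applies.
Dependent Care Credit: £66,100 is at or below the £169,100 threshold, so the full £1,950 applies.
Total: £800 + £4,500 + £1,950 = £7,250.

£7,250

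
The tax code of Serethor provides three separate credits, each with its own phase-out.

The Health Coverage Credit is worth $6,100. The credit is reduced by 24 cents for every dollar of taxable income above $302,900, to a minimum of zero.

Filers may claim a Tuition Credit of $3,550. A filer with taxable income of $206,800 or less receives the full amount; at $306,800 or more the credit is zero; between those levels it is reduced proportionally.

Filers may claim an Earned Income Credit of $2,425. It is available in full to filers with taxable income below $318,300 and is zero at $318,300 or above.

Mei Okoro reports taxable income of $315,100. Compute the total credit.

Health Coverage Credit: 24% of the $12,200 excess over $302,900 is $2,928; credit = $6,100 − $2,928 = $3,172.
Tuition Credit: $315,100 is at or above $306,800, so the credit is $0.
Earned Income Credit: $315,100 is below the $318,300 cutoff, so the full $2,425 applies.
Total: $3,172 + $0 + $2,425 = $5,597.

$5,597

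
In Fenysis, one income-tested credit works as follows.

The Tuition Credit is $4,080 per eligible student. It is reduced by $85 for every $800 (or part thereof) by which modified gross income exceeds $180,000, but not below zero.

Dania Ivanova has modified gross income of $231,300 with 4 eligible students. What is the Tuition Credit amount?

$10,795

Tuition Credit: base = 4 × $4,080 = $16,320. income exceeds $180,000 by $51,300, which is 65 full-or-partial $800 increments; reduction = 65 × $85 = $5,525, leaving $10,795.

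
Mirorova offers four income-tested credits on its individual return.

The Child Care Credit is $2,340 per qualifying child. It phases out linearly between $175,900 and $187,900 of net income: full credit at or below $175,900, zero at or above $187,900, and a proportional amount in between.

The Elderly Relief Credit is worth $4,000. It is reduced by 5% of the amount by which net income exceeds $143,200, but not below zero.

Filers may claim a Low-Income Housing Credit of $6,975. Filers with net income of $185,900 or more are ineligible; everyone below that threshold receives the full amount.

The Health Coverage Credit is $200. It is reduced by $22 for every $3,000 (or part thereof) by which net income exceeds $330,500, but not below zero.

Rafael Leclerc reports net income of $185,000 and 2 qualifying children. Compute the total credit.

Child Care Credit: base = 2 × $2,340 = $4,680. $185,000 is $9,100 into a $12,000 phase-out range, leaving 2,900/12,000 of the credit: $4,680 × 2,900/12,000 = $1,131.
Elderly Relief Credit: 5% of the $41,800 excess over $143,200 is $2,090; credit = $4,000 − $2,090 = $1,910.
Low-Income Housing Credit: $185,000 is below the $185,900 cutoff, so the full $6,975 applies.
Health Coverage Credit: $185,000 is at or below the $330,500 threshold, so the full $200 applies.
Total: $1,131 + $1,910 + $6,975 + $200 = $10,216.

$10,216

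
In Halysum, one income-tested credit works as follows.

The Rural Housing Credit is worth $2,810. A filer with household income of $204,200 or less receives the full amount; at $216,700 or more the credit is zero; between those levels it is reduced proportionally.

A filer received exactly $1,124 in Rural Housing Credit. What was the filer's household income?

$1,124 is 1,124/2,810 of the full $2,810, so 1,686/2,810 of the $12,500 range has been used: income = $204,200 + $12,500 × 1,686/2,810 = $211,700.

$211,700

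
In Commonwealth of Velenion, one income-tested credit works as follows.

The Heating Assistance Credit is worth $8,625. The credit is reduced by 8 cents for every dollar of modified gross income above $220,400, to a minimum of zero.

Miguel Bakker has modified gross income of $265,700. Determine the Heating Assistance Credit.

$5,001

Heating Assistance Credit: 8% of the $45,300 excess over $220,400 is $3,624; credit = $8,625 − $3,624 = $5,001.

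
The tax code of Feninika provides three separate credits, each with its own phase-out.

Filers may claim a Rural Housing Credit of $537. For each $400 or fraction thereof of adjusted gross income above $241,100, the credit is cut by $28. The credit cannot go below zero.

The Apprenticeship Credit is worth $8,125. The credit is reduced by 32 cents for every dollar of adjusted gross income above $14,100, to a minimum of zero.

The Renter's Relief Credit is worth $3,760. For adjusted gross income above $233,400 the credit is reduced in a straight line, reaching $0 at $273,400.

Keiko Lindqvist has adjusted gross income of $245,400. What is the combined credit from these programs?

$2,861

Rural Housing Credit: income exceeds $241,100 by $4,300, which is 11 full-or-partial $400 increments; reduction = 11 × $28 = $308, leaving $229.
Apprenticeship Credit: 32% of the $231,300 excess over $14,100 is $74,016 ≥ base, so the credit is $0.
Renter's Relief Credit: $245,400 is $12,000 into a $40,000 phase-out range, leaving 28,000/40,000 of the credit: $3,760 × 28,000/40,000 = $2,632.
Total: $229 + $0 + $2,632 = $2,861.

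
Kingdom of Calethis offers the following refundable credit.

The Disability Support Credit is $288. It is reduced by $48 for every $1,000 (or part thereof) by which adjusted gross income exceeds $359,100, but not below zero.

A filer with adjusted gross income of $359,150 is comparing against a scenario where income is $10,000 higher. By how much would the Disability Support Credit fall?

$240

At $359,150 — income exceeds $359,100 by $50, which is 1 full-or-partial $1,000 increment; reduction = 1 × $48 = $48, leaving $240.
At $369,150 — income exceeds $359,100 by $10,050 → 11 increments × $48 = $528 ≥ base, so the credit is $0.
Lost: $240 − $0 = $240.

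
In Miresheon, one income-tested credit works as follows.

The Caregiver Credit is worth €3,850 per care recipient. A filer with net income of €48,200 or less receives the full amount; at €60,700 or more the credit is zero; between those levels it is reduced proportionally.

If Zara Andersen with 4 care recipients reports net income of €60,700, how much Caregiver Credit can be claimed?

€0

Caregiver Credit: base = 4 × €3,850 = €15,400. €60,700 is at or above €60,700, so the credit is €0.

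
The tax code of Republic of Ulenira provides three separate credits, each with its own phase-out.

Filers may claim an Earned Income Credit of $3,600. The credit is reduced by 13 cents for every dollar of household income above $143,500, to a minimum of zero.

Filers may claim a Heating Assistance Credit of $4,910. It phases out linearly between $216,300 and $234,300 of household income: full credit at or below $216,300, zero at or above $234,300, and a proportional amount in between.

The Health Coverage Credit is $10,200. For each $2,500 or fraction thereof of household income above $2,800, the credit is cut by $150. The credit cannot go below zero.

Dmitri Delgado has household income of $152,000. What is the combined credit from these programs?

Earned Income Credit: 13% of the $8,500 excess over $143,500 is $1,105; credit = $3,600 − $1,105 = $2,495.
Heating Assistance Credit: $152,000 is at or below the $216,300 threshold, so the full $4,910 applies.
Health Coverage Credit: income exceeds $2,800 by $149,200, which is 60 full-or-partial $2,500 increments; reduction = 60 × $150 = $9,000, leaving $1,200.
Total: $2,495 + $4,910 + $1,200 = $8,605.

$8,605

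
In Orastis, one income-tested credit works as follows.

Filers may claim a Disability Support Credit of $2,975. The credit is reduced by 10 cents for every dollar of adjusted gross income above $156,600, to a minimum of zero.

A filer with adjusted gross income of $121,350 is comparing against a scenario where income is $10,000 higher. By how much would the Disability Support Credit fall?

$0

At $121,350 — $121,350 is at or below the $156,600 threshold, so the full $2,975 applies.
At $131,350 — $131,350 is at or below the $156,600 threshold, so the full $2,975 applies.
Lost: $2,975 − $2,975 = $0.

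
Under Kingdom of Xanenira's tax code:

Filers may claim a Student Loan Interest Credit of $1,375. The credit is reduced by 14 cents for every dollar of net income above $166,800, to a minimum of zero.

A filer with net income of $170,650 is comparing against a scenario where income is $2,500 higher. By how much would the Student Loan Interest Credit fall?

$350

At $170,650 — 14% of the $3,850 excess over $166,800 is $539; credit = $1,375 − $539 = $836.
At $173,150 — 14% of the $6,350 excess over $166,800 is $889; credit = $1,375 − $889 = $486.
Lost: $836 − $486 = $350.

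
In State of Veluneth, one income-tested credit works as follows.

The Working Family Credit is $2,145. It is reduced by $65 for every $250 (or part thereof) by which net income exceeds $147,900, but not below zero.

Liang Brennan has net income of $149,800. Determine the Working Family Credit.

Working Family Credit: income exceeds $147,900 by $1,900, which is 8 full-or-partial $250 increments; reduction = 8 × $65 = $520, leaving $1,625.

$1,625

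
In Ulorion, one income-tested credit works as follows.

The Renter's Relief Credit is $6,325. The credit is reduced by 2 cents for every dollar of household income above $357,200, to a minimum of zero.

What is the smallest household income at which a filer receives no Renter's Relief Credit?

The credit falls by 2% of each dollar above $357,200, so it reaches zero when the excess is $6,325 / 2% = $316,250: income = $357,200 + $316,250 = $673,450.

$673,450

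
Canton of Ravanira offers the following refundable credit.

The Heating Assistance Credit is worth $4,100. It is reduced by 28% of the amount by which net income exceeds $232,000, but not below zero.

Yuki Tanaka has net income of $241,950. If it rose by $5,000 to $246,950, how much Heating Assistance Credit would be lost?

At $241,950 — 28% of the $9,950 excess over $232,000 is $2,786; credit = $4,100 − $2,786 = $1,314.
At $246,950 — 28% of the $14,950 excess over $232,000 is $4,186 ≥ base, so the credit is $0.
Lost: $1,314 − $0 = $1,314.

$1,314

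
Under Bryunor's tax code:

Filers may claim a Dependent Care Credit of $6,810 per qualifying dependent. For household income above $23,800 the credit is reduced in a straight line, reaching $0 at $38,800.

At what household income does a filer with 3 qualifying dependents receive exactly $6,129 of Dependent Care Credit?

$34,300

Full credit = 3 × $6,810 = $20,430.
$6,129 is 6,129/20,430 of the full $20,430, so 14,301/20,430 of the $15,000 range has been used: income = $23,800 + $15,000 × 14,301/20,430 = $34,300.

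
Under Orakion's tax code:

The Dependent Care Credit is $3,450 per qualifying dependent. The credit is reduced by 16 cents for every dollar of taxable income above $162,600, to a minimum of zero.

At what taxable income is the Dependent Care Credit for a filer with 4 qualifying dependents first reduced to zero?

Full credit = 4 × $3,450 = $13,800.
The credit falls by 16% of each dollar above $162,600, so it reaches zero when the excess is $13,800 / 16% = $86,250: income = $162,600 + $86,250 = $248,850.

$248,850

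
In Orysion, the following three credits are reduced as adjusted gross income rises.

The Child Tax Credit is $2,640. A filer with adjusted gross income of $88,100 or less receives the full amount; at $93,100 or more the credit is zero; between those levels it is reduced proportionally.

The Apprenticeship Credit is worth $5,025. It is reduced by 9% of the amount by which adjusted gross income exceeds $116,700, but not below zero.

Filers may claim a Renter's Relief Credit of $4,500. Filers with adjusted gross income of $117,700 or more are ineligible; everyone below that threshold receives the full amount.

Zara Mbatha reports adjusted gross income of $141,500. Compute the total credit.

$2,793

Child Tax Credit: $141,500 is at or above $93,100, so the credit is $0.
Apprenticeship Credit: 9% of the $24,800 excess over $116,700 is $2,232; credit = $5,025 − $2,232 = $2,793.
Renter's Relief Credit: $141,500 meets or exceeds the $117,700 cutoff, so the credit is $0.
Total: $0 + $2,793 + $0 = $2,793.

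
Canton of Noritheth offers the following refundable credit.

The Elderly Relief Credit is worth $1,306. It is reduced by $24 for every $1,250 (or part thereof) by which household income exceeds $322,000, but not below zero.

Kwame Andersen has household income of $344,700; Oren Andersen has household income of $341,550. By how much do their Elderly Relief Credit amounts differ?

Kwame ($344,700): Elderly Relief Credit: income exceeds $322,000 by $22,700, which is 19 full-or-partial $1,250 increments; reduction = 19 × $24 = $456, leaving $850.
Oren ($341,550): Elderly Relief Credit: income exceeds $322,000 by $19,550, which is 16 full-or-partial $1,250 increments; reduction = 16 × $24 = $384, leaving $922.
Difference: |$850 − $922| = $72.

$72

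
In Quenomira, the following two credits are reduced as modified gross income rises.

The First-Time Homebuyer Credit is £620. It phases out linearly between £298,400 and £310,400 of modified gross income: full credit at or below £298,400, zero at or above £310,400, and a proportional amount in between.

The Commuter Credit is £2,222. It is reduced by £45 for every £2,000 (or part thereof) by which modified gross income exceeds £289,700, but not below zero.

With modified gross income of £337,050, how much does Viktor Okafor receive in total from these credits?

£1,142

First-Time Homebuyer Credit: £337,050 is at or above £310,400, so the credit is £0.
Commuter Credit: income exceeds £289,700 by £47,350, which is 24 full-or-partial £2,000 increments; reduction = 24 × £45 = £1,080, leaving £1,142.
Total: £0 + £1,142 = £1,142.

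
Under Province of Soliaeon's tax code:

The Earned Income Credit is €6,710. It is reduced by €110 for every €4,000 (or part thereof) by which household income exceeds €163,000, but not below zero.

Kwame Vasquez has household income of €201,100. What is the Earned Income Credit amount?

€5,610

Earned Income Credit: income exceeds €163,000 by €38,100, which is 10 full-or-partial €4,000 increments; reduction = 10 × €110 = €1,100, leaving €5,610.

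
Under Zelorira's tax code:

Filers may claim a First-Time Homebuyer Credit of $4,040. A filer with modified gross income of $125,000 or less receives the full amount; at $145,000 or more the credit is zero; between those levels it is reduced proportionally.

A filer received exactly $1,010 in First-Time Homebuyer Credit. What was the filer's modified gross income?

$1,010 is 1,010/4,040 of the full $4,040, so 3,030/4,040 of the $20,000 range has been used: income = $125,000 + $20,000 × 3,030/4,040 = $140,000.

$140,000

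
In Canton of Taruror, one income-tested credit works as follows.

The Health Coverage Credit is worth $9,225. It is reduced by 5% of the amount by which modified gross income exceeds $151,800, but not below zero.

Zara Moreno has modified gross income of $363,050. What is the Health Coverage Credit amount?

Health Coverage Credit: 5% of the $211,250 excess over $151,800 is $10,562.50 ≥ base, so the credit is $0.

$0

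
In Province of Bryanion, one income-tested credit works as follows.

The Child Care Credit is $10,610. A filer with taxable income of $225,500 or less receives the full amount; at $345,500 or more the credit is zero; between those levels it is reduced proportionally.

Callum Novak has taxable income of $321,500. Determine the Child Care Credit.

Child Care Credit: $321,500 is $96,000 into a $120,000 phase-out range, leaving 24,000/120,000 of the credit: $10,610 × 24,000/120,000 = $2,122.

$2,122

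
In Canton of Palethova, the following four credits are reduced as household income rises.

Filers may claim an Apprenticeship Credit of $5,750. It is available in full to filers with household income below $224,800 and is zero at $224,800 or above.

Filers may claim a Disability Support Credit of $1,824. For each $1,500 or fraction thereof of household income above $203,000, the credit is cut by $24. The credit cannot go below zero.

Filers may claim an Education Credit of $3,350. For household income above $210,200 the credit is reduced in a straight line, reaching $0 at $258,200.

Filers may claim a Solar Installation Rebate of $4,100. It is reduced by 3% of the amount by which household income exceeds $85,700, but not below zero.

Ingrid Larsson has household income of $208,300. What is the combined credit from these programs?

$11,250

Apprenticeship Credit: $208,300 is below the $224,800 cutoff, so the full $5,750 applies.
Disability Support Credit: income exceeds $203,000 by $5,300, which is 4 full-or-partial $1,500 increments; reduction = 4 × $24 = $96, leaving $1,728.
Education Credit: $208,300 is at or below the $210,200 threshold, so the full $3,350 applies.
Solar Installation Rebate: 3% of the $122,600 excess over $85,700 is $3,678; credit = $4,100 − $3,678 = $422.
Total: $5,750 + $1,728 + $3,350 + $422 = $11,250.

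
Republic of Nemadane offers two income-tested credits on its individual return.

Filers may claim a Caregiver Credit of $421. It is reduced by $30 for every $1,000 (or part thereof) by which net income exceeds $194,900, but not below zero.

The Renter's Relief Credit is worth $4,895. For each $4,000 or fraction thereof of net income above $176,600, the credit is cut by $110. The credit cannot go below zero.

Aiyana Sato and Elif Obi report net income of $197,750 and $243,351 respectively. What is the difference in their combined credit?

$1,541

Aiyana ($197,750): Caregiver Credit: income exceeds $194,900 by $2,850, which is 3 full-or-partial $1,000 increments; reduction = 3 × $30 = $90, leaving $331. Renter's Relief Credit: income exceeds $176,600 by $21,150, which is 6 full-or-partial $4,000 increments; reduction = 6 × $110 = $660, leaving $4,235. total $331 + $4,235 = $4,566
Elif ($243,351): Caregiver Credit: income exceeds $194,900 by $48,451 → 49 increments × $30 = $1,470 ≥ base, so the credit is $0. Renter's Relief Credit: income exceeds $176,600 by $66,751, which is 17 full-or-partial $4,000 increments; reduction = 17 × $110 = $1,870, leaving $3,025. total $0 + $3,025 = $3,025
Difference: |$4,566 − $3,025| = $1,541.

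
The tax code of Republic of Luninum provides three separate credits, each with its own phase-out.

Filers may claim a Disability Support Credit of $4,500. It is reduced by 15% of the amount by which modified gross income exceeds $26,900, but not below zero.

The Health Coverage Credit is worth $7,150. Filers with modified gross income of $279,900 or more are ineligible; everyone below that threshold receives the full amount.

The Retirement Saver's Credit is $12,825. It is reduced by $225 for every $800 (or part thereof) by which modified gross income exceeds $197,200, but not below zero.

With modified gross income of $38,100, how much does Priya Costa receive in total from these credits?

$22,795

Disability Support Credit: 15% of the $11,200 excess over $26,900 is $1,680; credit = $4,500 − $1,680 = $2,820.
Health Coverage Credit: $38,100 is below the $279,900 cutoff, so the full $7,150 applies.
Retirement Saver's Credit: $38,100 is at or below the $197,200 threshold, so the full $12,825 applies.
Total: $2,820 + $7,150 + $12,825 = $22,795.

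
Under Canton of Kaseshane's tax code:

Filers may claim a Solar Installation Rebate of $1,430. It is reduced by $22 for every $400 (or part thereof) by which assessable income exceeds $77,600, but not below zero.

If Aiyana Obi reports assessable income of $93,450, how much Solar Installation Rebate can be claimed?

$550

Solar Installation Rebate: income exceeds $77,600 by $15,850, which is 40 full-or-partial $400 increments; reduction = 40 × $22 = $880, leaving $550.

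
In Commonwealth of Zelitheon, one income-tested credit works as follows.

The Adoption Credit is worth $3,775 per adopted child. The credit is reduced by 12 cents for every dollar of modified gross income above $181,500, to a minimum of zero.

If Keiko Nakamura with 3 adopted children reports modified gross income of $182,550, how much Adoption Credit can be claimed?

$11,199

Adoption Credit: base = 3 × $3,775 = $11,325. 12% of the $1,050 excess over $181,500 is $126; credit = $11,325 − $126 = $11,199.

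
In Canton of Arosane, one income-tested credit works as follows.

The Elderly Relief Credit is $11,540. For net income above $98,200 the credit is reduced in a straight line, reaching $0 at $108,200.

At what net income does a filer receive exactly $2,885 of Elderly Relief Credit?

$105,700

$2,885 is 2,885/11,540 of the full $11,540, so 8,655/11,540 of the $10,000 range has been used: income = $98,200 + $10,000 × 8,655/11,540 = $105,700.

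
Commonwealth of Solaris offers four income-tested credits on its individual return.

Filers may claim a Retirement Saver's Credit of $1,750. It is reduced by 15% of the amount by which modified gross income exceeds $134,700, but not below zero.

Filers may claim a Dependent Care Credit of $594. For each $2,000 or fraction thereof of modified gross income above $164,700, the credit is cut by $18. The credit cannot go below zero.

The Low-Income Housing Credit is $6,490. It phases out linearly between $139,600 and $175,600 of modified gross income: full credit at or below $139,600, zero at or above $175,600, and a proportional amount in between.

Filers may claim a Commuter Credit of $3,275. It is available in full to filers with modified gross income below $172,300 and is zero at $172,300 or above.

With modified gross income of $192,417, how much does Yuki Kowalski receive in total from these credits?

Retirement Saver's Credit: 15% of the $57,717 excess over $134,700 is $8,657.55 ≥ base, so the credit is $0.
Dependent Care Credit: income exceeds $164,700 by $27,717, which is 14 full-or-partial $2,000 increments; reduction = 14 × $18 = $252, leaving $342.
Low-Income Housing Credit: $192,417 is at or above $175,600, so the credit is $0.
Commuter Credit: $192,417 meets or exceeds the $172,300 cutoff, so the credit is $0.
Total: $0 + $342 + $0 + $0 = $342.

$342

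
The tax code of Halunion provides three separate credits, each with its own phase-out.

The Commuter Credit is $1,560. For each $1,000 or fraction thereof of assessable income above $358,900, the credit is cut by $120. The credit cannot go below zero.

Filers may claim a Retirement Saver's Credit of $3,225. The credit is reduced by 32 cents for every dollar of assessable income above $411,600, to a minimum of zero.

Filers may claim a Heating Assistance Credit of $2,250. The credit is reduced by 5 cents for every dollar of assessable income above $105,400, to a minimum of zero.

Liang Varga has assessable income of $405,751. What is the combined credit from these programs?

$3,225

Commuter Credit: income exceeds $358,900 by $46,851 → 47 increments × $120 = $5,640 ≥ base, so the credit is $0.
Retirement Saver's Credit: $405,751 is at or below the $411,600 threshold, so the full $3,225 applies.
Heating Assistance Credit: 5% of the $300,351 excess over $105,400 is $15,017.55 ≥ base, so the credit is $0.
Total: $0 + $3,225 + $0 = $3,225.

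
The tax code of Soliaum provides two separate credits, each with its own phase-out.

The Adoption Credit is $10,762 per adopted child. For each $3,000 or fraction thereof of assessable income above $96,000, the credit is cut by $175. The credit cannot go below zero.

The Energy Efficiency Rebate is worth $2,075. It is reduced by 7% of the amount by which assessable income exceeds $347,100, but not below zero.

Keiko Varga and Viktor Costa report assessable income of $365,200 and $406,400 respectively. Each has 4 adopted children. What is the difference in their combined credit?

$3,258

Keiko ($365,200): Adoption Credit: base = 4 × $10,762 = $43,048. income exceeds $96,000 by $269,200, which is 90 full-or-partial $3,000 increments; reduction = 90 × $175 = $15,750, leaving $27,298. Energy Efficiency Rebate: 7% of the $18,100 excess over $347,100 is $1,267; credit = $2,075 − $1,267 = $808. total $27,298 + $808 = $28,106
Viktor ($406,400): Adoption Credit: base = 4 × $10,762 = $43,048. income exceeds $96,000 by $310,400, which is 104 full-or-partial $3,000 increments; reduction = 104 × $175 = $18,200, leaving $24,848. Energy Efficiency Rebate: 7% of the $59,300 excess over $347,100 is $4,151 ≥ base, so the credit is $0. total $24,848 + $0 = $24,848
Difference: |$28,106 − $24,848| = $3,258.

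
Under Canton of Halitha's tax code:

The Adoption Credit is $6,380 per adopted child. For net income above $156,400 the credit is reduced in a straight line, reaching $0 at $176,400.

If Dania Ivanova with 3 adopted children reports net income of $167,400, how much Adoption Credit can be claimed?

Adoption Credit: base = 3 × $6,380 = $19,140. $167,400 is $11,000 into a $20,000 phase-out range, leaving 9,000/20,000 of the credit: $19,140 × 9,000/20,000 = $8,613.

$8,613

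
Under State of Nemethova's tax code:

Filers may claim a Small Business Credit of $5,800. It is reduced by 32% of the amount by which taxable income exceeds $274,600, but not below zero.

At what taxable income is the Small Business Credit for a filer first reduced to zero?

$292,725

The credit falls by 32% of each dollar above $274,600, so it reaches zero when the excess is $5,800 / 32% = $18,125: income = $274,600 + $18,125 = $292,725.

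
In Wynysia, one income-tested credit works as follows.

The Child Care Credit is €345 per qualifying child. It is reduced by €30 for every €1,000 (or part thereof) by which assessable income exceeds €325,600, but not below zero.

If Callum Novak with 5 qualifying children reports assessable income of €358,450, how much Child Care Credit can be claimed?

Child Care Credit: base = 5 × €345 = €1,725. income exceeds €325,600 by €32,850, which is 33 full-or-partial €1,000 increments; reduction = 33 × €30 = €990, leaving €735.

€735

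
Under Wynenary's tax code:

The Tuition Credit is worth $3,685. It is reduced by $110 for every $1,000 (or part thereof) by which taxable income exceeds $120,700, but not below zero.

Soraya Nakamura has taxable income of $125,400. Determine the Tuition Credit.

Tuition Credit: income exceeds $120,700 by $4,700, which is 5 full-or-partial $1,000 increments; reduction = 5 × $110 = $550, leaving $3,135.

$3,135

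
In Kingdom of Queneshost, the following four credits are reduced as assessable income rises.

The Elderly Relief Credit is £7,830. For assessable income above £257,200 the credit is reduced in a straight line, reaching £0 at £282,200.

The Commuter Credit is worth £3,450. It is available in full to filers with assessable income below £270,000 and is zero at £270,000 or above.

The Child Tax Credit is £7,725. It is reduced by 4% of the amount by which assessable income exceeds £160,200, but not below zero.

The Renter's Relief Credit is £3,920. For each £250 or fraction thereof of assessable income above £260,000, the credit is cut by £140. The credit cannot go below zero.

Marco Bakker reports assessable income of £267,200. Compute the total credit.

£11,593

Elderly Relief Credit: £267,200 is £10,000 into a £25,000 phase-out range, leaving 15,000/25,000 of the credit: £7,830 × 15,000/25,000 = £4,698.
Commuter Credit: £267,200 is below the £270,000 cutoff, so the full £3,450 applies.
Child Tax Credit: 4% of the £107,000 excess over £160,200 is £4,280; credit = £7,725 − £4,280 = £3,445.
Renter's Relief Credit: income exceeds £260,000 by £7,200 → 29 increments × £140 = £4,060 ≥ base, so the credit is £0.
Total: £4,698 + £3,450 + £3,445 + £0 = £11,593.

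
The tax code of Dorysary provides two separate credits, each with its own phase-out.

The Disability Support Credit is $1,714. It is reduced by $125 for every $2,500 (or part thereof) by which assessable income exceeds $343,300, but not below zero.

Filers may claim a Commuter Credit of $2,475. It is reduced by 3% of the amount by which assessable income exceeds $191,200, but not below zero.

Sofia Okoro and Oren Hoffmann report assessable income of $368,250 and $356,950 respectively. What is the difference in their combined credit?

$500

Sofia ($368,250): Disability Support Credit: income exceeds $343,300 by $24,950, which is 10 full-or-partial $2,500 increments; reduction = 10 × $125 = $1,250, leaving $464. Commuter Credit: 3% of the $177,050 excess over $191,200 is $5,311.50 ≥ base, so the credit is $0. total $464 + $0 = $464
Oren ($356,950): Disability Support Credit: income exceeds $343,300 by $13,650, which is 6 full-or-partial $2,500 increments; reduction = 6 × $125 = $750, leaving $964. Commuter Credit: 3% of the $165,750 excess over $191,200 is $4,972.50 ≥ base, so the credit is $0. total $964 + $0 = $964
Difference: |$464 − $964| = $500.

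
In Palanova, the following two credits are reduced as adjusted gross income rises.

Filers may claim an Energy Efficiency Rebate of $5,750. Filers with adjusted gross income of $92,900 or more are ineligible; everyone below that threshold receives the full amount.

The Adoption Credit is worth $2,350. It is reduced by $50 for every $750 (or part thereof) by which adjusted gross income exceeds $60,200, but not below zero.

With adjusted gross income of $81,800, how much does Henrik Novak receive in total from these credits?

Energy Efficiency Rebate: $81,800 is below the $92,900 cutoff, so the full $5,750 applies.
Adoption Credit: income exceeds $60,200 by $21,600, which is 29 full-or-partial $750 increments; reduction = 29 × $50 = $1,450, leaving $900.
Total: $5,750 + $900 = $6,650.

$6,650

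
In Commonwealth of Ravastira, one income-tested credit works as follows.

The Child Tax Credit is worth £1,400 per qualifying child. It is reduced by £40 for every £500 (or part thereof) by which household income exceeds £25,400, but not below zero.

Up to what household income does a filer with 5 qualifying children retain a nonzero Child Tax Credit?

Full credit = 5 × £1,400 = £7,000.
After 174 increments the reduction is 174 × £40 = £6,960, leaving £40; one more increment wipes it out. Increment 174 ends at excess 174 × £500 = £87,000, so the highest qualifying income is £25,400 + £87,000 = £112,400.

£112,400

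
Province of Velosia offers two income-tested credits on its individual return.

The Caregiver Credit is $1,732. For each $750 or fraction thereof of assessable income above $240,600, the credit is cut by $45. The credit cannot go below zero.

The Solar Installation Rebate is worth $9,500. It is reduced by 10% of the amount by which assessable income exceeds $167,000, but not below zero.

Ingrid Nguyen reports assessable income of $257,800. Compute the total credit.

Caregiver Credit: income exceeds $240,600 by $17,200, which is 23 full-or-partial $750 increments; reduction = 23 × $45 = $1,035, leaving $697.
Solar Installation Rebate: 10% of the $90,800 excess over $167,000 is $9,080; credit = $9,500 − $9,080 = $420.
Total: $697 + $420 = $1,117.

$1,117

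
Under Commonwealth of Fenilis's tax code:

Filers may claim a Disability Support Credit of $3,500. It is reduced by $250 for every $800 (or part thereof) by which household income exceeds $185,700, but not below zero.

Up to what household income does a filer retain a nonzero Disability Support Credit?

$196,100

After 13 increments the reduction is 13 × $250 = $3,250, leaving $250; one more increment wipes it out. Increment 13 ends at excess 13 × $800 = $10,400, so the highest qualifying income is $185,700 + $10,400 = $196,100.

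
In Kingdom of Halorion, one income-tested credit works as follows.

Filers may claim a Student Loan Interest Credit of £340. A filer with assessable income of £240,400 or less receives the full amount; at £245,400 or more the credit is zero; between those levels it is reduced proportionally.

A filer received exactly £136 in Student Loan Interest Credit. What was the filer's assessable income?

£243,400

£136 is 136/340 of the full £340, so 204/340 of the £5,000 range has been used: income = £240,400 + £5,000 × 204/340 = £243,400.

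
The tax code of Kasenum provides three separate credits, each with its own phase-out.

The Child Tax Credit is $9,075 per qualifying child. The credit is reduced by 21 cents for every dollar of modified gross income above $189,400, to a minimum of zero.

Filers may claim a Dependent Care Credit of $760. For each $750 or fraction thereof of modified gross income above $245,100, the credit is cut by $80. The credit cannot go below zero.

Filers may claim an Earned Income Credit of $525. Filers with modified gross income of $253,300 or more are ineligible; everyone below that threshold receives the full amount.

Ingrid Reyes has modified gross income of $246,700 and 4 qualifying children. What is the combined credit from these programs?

$25,312

Child Tax Credit: base = 4 × $9,075 = $36,300. 21% of the $57,300 excess over $189,400 is $12,033; credit = $36,300 − $12,033 = $24,267.
Dependent Care Credit: income exceeds $245,100 by $1,600, which is 3 full-or-partial $750 increments; reduction = 3 × $80 = $240, leaving $520.
Earned Income Credit: $246,700 is below the $253,300 cutoff, so the full $525 applies.
Total: $24,267 + $520 + $525 = $25,312.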